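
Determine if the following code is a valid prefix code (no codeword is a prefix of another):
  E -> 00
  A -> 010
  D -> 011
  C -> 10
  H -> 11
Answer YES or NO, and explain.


Checking each pair (does one codeword prefix another?):
  E='00' vs A='010': no prefix
  E='00' vs D='011': no prefix
  E='00' vs C='10': no prefix
  E='00' vs H='11': no prefix
  A='010' vs E='00': no prefix
  A='010' vs D='011': no prefix
  A='010' vs C='10': no prefix
  A='010' vs H='11': no prefix
  D='011' vs E='00': no prefix
  D='011' vs A='010': no prefix
  D='011' vs C='10': no prefix
  D='011' vs H='11': no prefix
  C='10' vs E='00': no prefix
  C='10' vs A='010': no prefix
  C='10' vs D='011': no prefix
  C='10' vs H='11': no prefix
  H='11' vs E='00': no prefix
  H='11' vs A='010': no prefix
  H='11' vs D='011': no prefix
  H='11' vs C='10': no prefix
No violation found over all pairs.

YES -- this is a valid prefix code. No codeword is a prefix of any other codeword.


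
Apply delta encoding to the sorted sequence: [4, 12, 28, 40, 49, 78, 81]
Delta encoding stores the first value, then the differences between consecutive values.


First value: 4
Deltas:
  12 - 4 = 8
  28 - 12 = 16
  40 - 28 = 12
  49 - 40 = 9
  78 - 49 = 29
  81 - 78 = 3


Delta encoded: [4, 8, 16, 12, 9, 29, 3]


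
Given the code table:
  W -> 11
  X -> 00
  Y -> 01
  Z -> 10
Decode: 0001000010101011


Decoding:
00 -> X
01 -> Y
00 -> X
00 -> X
10 -> Z
10 -> Z
10 -> Z
11 -> W


Result: XYXXZZZW


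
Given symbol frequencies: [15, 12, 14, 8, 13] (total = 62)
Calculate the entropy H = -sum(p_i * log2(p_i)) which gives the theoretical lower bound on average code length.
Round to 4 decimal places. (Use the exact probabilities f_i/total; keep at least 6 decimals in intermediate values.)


Per-symbol terms -p_i * log2(p_i) with p_i = f_i/62:
  p = 15/62 = 0.241935: log2(p) = -2.047306, -p*log2(p) = 0.495316
  p = 12/62 = 0.193548: log2(p) = -2.369234, -p*log2(p) = 0.458561
  p = 14/62 = 0.225806: log2(p) = -2.146841, -p*log2(p) = 0.484771
  p = 8/62 = 0.129032: log2(p) = -2.954196, -p*log2(p) = 0.381187
  p = 13/62 = 0.209677: log2(p) = -2.253757, -p*log2(p) = 0.472562
H = 0.495316 + 0.458561 + 0.484771 + 0.381187 + 0.472562 = 2.292397

H = 2.2924 bits/symbol


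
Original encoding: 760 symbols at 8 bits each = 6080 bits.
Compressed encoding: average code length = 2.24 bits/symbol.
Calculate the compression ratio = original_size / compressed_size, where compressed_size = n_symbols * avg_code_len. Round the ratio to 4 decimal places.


original_size = n_symbols * orig_bits = 760 * 8 = 6080 bits
compressed_size = n_symbols * avg_code_len = 760 * 2.24 = 1702.4 bits
ratio = original_size / compressed_size = 6080 / 1702.4 = 3.5714

Compression ratio = 3.5714


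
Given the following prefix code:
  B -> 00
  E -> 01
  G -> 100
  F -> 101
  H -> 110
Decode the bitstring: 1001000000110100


Decoding step by step:
Bits 100 -> G
Bits 100 -> G
Bits 00 -> B
Bits 00 -> B
Bits 110 -> H
Bits 100 -> G


Decoded message: GGBBHG


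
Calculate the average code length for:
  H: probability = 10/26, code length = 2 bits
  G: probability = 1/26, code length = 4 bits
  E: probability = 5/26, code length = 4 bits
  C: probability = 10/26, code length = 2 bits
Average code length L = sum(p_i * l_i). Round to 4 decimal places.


Weighted contributions p_i * l_i:
  H: (10/26) * 2 = 20/26
  G: (1/26) * 4 = 4/26
  E: (5/26) * 4 = 20/26
  C: (10/26) * 2 = 20/26
Sum = (20 + 4 + 20 + 20)/26 = 64/26

L = 64/26 = 2.4615 bits/symbol


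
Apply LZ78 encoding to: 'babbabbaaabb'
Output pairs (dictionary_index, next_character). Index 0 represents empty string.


LZ78 encoding steps:
Dictionary: {0: ''}
Step 1: w='' (idx 0), next='b' -> output (0, 'b'), add 'b' as idx 1
Step 2: w='' (idx 0), next='a' -> output (0, 'a'), add 'a' as idx 2
Step 3: w='b' (idx 1), next='b' -> output (1, 'b'), add 'bb' as idx 3
Step 4: w='a' (idx 2), next='b' -> output (2, 'b'), add 'ab' as idx 4
Step 5: w='b' (idx 1), next='a' -> output (1, 'a'), add 'ba' as idx 5
Step 6: w='a' (idx 2), next='a' -> output (2, 'a'), add 'aa' as idx 6
Step 7: w='bb' (idx 3), end of input -> output (3, '')


Encoded: [(0, 'b'), (0, 'a'), (1, 'b'), (2, 'b'), (1, 'a'), (2, 'a'), (3, '')]


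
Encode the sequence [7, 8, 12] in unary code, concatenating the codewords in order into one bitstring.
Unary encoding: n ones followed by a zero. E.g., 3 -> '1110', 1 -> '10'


Encode each number as n ones followed by a terminating 0:
  7 -> 11111110 (8 bits)
  8 -> 111111110 (9 bits)
  12 -> 1111111111110 (13 bits)
Total length = 8 + 9 + 13 = 30 bits.

Unary([7, 8, 12]) = 111111101111111101111111111110 (30 bits)


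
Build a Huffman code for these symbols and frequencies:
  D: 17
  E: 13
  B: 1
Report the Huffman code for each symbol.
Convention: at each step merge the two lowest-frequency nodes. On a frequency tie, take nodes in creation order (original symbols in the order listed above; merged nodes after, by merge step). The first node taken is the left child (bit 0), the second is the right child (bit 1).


Huffman tree construction:
Step 1: Merge B(1) + E(13) = 14
Step 2: Merge (B+E)(14) + D(17) = 31
Read each symbol's code off the tree from the root (left child = 0, right child = 1).

Codes:
  D: 1 (length 1)
  E: 01 (length 2)
  B: 00 (length 2)
Average code length: 45/31 = 1.4516 bits/symbol


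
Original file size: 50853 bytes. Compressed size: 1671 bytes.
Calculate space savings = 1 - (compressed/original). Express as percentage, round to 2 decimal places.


ratio = compressed/original = 1671/50853 = 0.032859
savings = 1 - ratio = 1 - 0.032859 = 0.967141
as a percentage: 0.967141 * 100 = 96.71%

Space savings = 1 - 1671/50853 = 96.71%


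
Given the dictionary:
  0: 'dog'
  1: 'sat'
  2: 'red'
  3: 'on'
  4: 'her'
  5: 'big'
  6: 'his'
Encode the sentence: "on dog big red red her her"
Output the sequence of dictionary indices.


Look up each word in the dictionary:
  'on' -> 3
  'dog' -> 0
  'big' -> 5
  'red' -> 2
  'red' -> 2
  'her' -> 4
  'her' -> 4

Encoded: [3, 0, 5, 2, 2, 4, 4]


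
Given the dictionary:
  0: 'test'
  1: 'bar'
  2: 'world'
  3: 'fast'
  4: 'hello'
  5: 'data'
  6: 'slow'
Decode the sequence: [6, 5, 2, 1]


Look up each index in the dictionary:
  6 -> 'slow'
  5 -> 'data'
  2 -> 'world'
  1 -> 'bar'

Decoded: "slow data world bar"


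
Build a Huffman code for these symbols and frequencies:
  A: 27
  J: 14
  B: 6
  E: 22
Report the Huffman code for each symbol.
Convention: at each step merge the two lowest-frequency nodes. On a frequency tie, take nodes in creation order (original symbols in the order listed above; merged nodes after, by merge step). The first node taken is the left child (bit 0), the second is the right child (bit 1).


Huffman tree construction:
Step 1: Merge B(6) + J(14) = 20
Step 2: Merge (B+J)(20) + E(22) = 42
Step 3: Merge A(27) + ((B+J)+E)(42) = 69
Read each symbol's code off the tree from the root (left child = 0, right child = 1).

Codes:
  A: 0 (length 1)
  J: 101 (length 3)
  B: 100 (length 3)
  E: 11 (length 2)
Average code length: 131/69 = 1.8986 bits/symbol


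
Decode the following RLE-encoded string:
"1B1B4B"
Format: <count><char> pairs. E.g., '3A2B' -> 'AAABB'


Expanding each <count><char> pair:
  1B -> 'B'
  1B -> 'B'
  4B -> 'BBBB'

Decoded = BBBBBB


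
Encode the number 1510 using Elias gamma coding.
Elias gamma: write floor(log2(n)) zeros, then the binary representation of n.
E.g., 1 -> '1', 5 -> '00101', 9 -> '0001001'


num_bits = floor(log2(1510)) + 1 = 11
leading_zeros = num_bits - 1 = 10
binary(1510) = 10111100110

Elias gamma(1510) = '0000000000' + '10111100110' = 000000000010111100110 (21 bits)


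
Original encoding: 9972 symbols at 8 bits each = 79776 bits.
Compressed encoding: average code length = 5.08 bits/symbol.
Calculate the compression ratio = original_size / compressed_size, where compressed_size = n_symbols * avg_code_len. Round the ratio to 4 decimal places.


original_size = n_symbols * orig_bits = 9972 * 8 = 79776 bits
compressed_size = n_symbols * avg_code_len = 9972 * 5.08 = 50657.76 bits
ratio = original_size / compressed_size = 79776 / 50657.76 = 1.5748

Compression ratio = 1.5748


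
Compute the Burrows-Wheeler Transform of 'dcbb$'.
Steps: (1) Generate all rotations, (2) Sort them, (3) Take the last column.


Rotations (sorted):
  0: $dcbb -> last char: b
  1: b$dcb -> last char: b
  2: bb$dc -> last char: c
  3: cbb$d -> last char: d
  4: dcbb$ -> last char: $


BWT = bbcd$


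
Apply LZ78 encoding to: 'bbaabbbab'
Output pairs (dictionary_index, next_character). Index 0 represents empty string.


LZ78 encoding steps:
Dictionary: {0: ''}
Step 1: w='' (idx 0), next='b' -> output (0, 'b'), add 'b' as idx 1
Step 2: w='b' (idx 1), next='a' -> output (1, 'a'), add 'ba' as idx 2
Step 3: w='' (idx 0), next='a' -> output (0, 'a'), add 'a' as idx 3
Step 4: w='b' (idx 1), next='b' -> output (1, 'b'), add 'bb' as idx 4
Step 5: w='ba' (idx 2), next='b' -> output (2, 'b'), add 'bab' as idx 5


Encoded: [(0, 'b'), (1, 'a'), (0, 'a'), (1, 'b'), (2, 'b')]


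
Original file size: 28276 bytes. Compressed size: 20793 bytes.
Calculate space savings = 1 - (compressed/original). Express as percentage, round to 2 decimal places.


ratio = compressed/original = 20793/28276 = 0.735359
savings = 1 - ratio = 1 - 0.735359 = 0.264641
as a percentage: 0.264641 * 100 = 26.46%

Space savings = 1 - 20793/28276 = 26.46%


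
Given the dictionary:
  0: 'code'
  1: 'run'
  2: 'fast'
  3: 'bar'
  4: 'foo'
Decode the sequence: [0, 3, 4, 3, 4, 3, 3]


Look up each index in the dictionary:
  0 -> 'code'
  3 -> 'bar'
  4 -> 'foo'
  3 -> 'bar'
  4 -> 'foo'
  3 -> 'bar'
  3 -> 'bar'

Decoded: "code bar foo bar foo bar bar"


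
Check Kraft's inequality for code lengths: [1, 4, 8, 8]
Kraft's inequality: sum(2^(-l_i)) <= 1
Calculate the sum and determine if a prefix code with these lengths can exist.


Sum = 2^(-1) + 2^(-4) + 2^(-8) + 2^(-8)
    = 0.5 + 0.0625 + 0.00390625 + 0.00390625
    = 146/256 = 0.5703125
Since 0.5703125 <= 1, Kraft's inequality IS satisfied.
A prefix code with these lengths CAN exist.

Kraft sum = 0.5703125. Satisfied.


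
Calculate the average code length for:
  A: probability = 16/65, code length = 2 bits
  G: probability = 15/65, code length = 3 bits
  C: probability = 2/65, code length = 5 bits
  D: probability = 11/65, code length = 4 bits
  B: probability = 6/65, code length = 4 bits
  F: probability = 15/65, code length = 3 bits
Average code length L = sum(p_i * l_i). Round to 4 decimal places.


Weighted contributions p_i * l_i:
  A: (16/65) * 2 = 32/65
  G: (15/65) * 3 = 45/65
  C: (2/65) * 5 = 10/65
  D: (11/65) * 4 = 44/65
  B: (6/65) * 4 = 24/65
  F: (15/65) * 3 = 45/65
Sum = (32 + 45 + 10 + 44 + 24 + 45)/65 = 200/65

L = 200/65 = 3.0769 bits/symbol


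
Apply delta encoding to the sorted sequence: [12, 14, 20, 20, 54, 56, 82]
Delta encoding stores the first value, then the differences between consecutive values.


First value: 12
Deltas:
  14 - 12 = 2
  20 - 14 = 6
  20 - 20 = 0
  54 - 20 = 34
  56 - 54 = 2
  82 - 56 = 26


Delta encoded: [12, 2, 6, 0, 34, 2, 26]


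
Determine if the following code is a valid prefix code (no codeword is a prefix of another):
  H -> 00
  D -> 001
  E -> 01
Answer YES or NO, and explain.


Checking each pair (does one codeword prefix another?):
  H='00' vs D='001': prefix -- VIOLATION

NO -- this is NOT a valid prefix code. H (00) is a prefix of D (001).


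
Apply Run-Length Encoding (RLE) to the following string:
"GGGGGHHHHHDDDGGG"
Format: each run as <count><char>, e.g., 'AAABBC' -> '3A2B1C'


Scanning runs left to right:
  i=0: run of 'G' x 5 -> '5G'
  i=5: run of 'H' x 5 -> '5H'
  i=10: run of 'D' x 3 -> '3D'
  i=13: run of 'G' x 3 -> '3G'

RLE = 5G5H3D3G


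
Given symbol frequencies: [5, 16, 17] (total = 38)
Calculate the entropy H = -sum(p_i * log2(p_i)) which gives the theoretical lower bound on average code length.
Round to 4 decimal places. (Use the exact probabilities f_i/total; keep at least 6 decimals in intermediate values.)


Per-symbol terms -p_i * log2(p_i) with p_i = f_i/38:
  p = 5/38 = 0.131579: log2(p) = -2.925999, -p*log2(p) = 0.385000
  p = 16/38 = 0.421053: log2(p) = -1.247928, -p*log2(p) = 0.525443
  p = 17/38 = 0.447368: log2(p) = -1.160465, -p*log2(p) = 0.519155
H = 0.385000 + 0.525443 + 0.519155 = 1.429598

H = 1.4296 bits/symbol


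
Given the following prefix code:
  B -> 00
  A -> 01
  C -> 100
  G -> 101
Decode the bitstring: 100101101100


Decoding step by step:
Bits 100 -> C
Bits 101 -> G
Bits 101 -> G
Bits 100 -> C


Decoded message: CGGC


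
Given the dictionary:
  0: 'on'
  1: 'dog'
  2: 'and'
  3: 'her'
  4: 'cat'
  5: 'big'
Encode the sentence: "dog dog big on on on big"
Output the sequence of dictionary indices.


Look up each word in the dictionary:
  'dog' -> 1
  'dog' -> 1
  'big' -> 5
  'on' -> 0
  'on' -> 0
  'on' -> 0
  'big' -> 5

Encoded: [1, 1, 5, 0, 0, 0, 5]


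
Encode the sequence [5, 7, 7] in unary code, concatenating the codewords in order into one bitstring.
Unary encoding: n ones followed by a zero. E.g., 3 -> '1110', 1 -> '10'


Encode each number as n ones followed by a terminating 0:
  5 -> 111110 (6 bits)
  7 -> 11111110 (8 bits)
  7 -> 11111110 (8 bits)
Total length = 6 + 8 + 8 = 22 bits.

Unary([5, 7, 7]) = 1111101111111011111110 (22 bits)


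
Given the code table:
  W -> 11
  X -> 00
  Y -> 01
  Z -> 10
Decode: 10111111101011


Decoding:
10 -> Z
11 -> W
11 -> W
11 -> W
10 -> Z
10 -> Z
11 -> W


Result: ZWWWZZW


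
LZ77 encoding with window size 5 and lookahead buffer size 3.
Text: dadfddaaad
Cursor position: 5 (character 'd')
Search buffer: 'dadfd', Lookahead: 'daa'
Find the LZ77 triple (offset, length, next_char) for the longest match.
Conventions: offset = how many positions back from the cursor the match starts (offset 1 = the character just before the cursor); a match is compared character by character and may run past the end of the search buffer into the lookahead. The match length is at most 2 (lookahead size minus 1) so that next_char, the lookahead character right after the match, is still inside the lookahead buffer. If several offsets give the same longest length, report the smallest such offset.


Try each offset into the search buffer:
  offset=1 (pos 4, char 'd'): match length 1
  offset=2 (pos 3, char 'f'): match length 0
  offset=3 (pos 2, char 'd'): match length 1
  offset=4 (pos 1, char 'a'): match length 0
  offset=5 (pos 0, char 'd'): match length 2
Longest match has length 2 at offset 5.
next_char = character at position 5 + 2 = 7 -> 'a'

Best match: offset=5, length=2 (matching 'da' starting at position 0)
LZ77 triple: (5, 2, 'a')


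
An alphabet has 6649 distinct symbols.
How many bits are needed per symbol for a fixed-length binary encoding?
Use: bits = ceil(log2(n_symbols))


log2(6649) = 12.6989
Bracket: 2^12 = 4096 < 6649 <= 2^13 = 8192
So ceil(log2(6649)) = 13

bits = ceil(log2(6649)) = ceil(12.6989) = 13 bits


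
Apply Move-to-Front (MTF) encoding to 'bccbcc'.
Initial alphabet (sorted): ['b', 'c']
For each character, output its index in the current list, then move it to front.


MTF encoding:
'b': index 0 in ['b', 'c'] -> ['b', 'c']
'c': index 1 in ['b', 'c'] -> ['c', 'b']
'c': index 0 in ['c', 'b'] -> ['c', 'b']
'b': index 1 in ['c', 'b'] -> ['b', 'c']
'c': index 1 in ['b', 'c'] -> ['c', 'b']
'c': index 0 in ['c', 'b'] -> ['c', 'b']


Output: [0, 1, 0, 1, 1, 0]


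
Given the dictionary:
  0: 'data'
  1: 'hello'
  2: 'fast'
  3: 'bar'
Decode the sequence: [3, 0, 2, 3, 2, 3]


Look up each index in the dictionary:
  3 -> 'bar'
  0 -> 'data'
  2 -> 'fast'
  3 -> 'bar'
  2 -> 'fast'
  3 -> 'bar'

Decoded: "bar data fast bar fast bar"


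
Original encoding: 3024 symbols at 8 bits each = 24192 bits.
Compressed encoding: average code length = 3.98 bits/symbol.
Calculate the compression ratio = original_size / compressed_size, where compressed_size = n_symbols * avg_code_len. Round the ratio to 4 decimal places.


original_size = n_symbols * orig_bits = 3024 * 8 = 24192 bits
compressed_size = n_symbols * avg_code_len = 3024 * 3.98 = 12035.52 bits
ratio = original_size / compressed_size = 24192 / 12035.52 = 2.0101

Compression ratio = 2.0101


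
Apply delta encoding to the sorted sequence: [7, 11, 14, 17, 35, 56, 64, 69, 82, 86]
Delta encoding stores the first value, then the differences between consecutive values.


First value: 7
Deltas:
  11 - 7 = 4
  14 - 11 = 3
  17 - 14 = 3
  35 - 17 = 18
  56 - 35 = 21
  64 - 56 = 8
  69 - 64 = 5
  82 - 69 = 13
  86 - 82 = 4


Delta encoded: [7, 4, 3, 3, 18, 21, 8, 5, 13, 4]


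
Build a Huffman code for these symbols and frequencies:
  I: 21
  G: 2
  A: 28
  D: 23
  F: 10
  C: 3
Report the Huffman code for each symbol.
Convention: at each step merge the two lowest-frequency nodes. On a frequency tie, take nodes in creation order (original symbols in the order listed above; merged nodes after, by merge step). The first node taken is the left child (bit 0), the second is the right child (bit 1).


Huffman tree construction:
Step 1: Merge G(2) + C(3) = 5
Step 2: Merge (G+C)(5) + F(10) = 15
Step 3: Merge ((G+C)+F)(15) + I(21) = 36
Step 4: Merge D(23) + A(28) = 51
Step 5: Merge (((G+C)+F)+I)(36) + (D+A)(51) = 87
Read each symbol's code off the tree from the root (left child = 0, right child = 1).

Codes:
  I: 01 (length 2)
  G: 0000 (length 4)
  A: 11 (length 2)
  D: 10 (length 2)
  F: 001 (length 3)
  C: 0001 (length 4)
Average code length: 194/87 = 2.2299 bits/symbol


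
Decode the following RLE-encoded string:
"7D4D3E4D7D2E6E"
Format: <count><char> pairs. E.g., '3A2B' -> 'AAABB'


Expanding each <count><char> pair:
  7D -> 'DDDDDDD'
  4D -> 'DDDD'
  3E -> 'EEE'
  4D -> 'DDDD'
  7D -> 'DDDDDDD'
  2E -> 'EE'
  6E -> 'EEEEEE'

Decoded = DDDDDDDDDDDEEEDDDDDDDDDDDEEEEEEEE


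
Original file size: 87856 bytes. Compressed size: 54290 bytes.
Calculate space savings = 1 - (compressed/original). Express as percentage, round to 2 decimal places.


ratio = compressed/original = 54290/87856 = 0.617943
savings = 1 - ratio = 1 - 0.617943 = 0.382057
as a percentage: 0.382057 * 100 = 38.21%

Space savings = 1 - 54290/87856 = 38.21%


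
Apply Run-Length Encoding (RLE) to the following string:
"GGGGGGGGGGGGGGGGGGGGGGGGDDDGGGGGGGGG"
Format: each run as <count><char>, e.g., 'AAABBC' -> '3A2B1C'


Scanning runs left to right:
  i=0: run of 'G' x 24 -> '24G'
  i=24: run of 'D' x 3 -> '3D'
  i=27: run of 'G' x 9 -> '9G'

RLE = 24G3D9G


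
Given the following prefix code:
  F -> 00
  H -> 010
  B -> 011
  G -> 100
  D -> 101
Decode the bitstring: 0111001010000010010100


Decoding step by step:
Bits 011 -> B
Bits 100 -> G
Bits 101 -> D
Bits 00 -> F
Bits 00 -> F
Bits 010 -> H
Bits 010 -> H
Bits 100 -> G


Decoded message: BGDFFHHG


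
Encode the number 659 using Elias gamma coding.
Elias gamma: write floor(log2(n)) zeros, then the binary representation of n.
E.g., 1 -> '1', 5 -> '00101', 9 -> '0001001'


num_bits = floor(log2(659)) + 1 = 10
leading_zeros = num_bits - 1 = 9
binary(659) = 1010010011

Elias gamma(659) = '000000000' + '1010010011' = 0000000001010010011 (19 bits)


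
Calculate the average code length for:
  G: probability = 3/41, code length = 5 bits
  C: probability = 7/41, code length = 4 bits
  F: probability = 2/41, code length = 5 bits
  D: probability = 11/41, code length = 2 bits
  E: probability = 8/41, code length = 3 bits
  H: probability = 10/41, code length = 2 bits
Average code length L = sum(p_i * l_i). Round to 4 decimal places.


Weighted contributions p_i * l_i:
  G: (3/41) * 5 = 15/41
  C: (7/41) * 4 = 28/41
  F: (2/41) * 5 = 10/41
  D: (11/41) * 2 = 22/41
  E: (8/41) * 3 = 24/41
  H: (10/41) * 2 = 20/41
Sum = (15 + 28 + 10 + 22 + 24 + 20)/41 = 119/41

L = 119/41 = 2.9024 bits/symbol


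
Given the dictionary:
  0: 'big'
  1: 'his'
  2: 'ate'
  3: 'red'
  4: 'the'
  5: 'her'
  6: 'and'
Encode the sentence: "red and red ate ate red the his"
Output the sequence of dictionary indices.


Look up each word in the dictionary:
  'red' -> 3
  'and' -> 6
  'red' -> 3
  'ate' -> 2
  'ate' -> 2
  'red' -> 3
  'the' -> 4
  'his' -> 1

Encoded: [3, 6, 3, 2, 2, 3, 4, 1]


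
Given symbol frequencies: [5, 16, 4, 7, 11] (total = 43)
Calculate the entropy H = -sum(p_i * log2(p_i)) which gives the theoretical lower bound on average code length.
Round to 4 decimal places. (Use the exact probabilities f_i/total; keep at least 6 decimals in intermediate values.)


Per-symbol terms -p_i * log2(p_i) with p_i = f_i/43:
  p = 5/43 = 0.116279: log2(p) = -3.104337, -p*log2(p) = 0.360969
  p = 16/43 = 0.372093: log2(p) = -1.426265, -p*log2(p) = 0.530703
  p = 4/43 = 0.093023: log2(p) = -3.426265, -p*log2(p) = 0.318722
  p = 7/43 = 0.162791: log2(p) = -2.618910, -p*log2(p) = 0.426334
  p = 11/43 = 0.255814: log2(p) = -1.966833, -p*log2(p) = 0.503143
H = 0.360969 + 0.530703 + 0.318722 + 0.426334 + 0.503143 = 2.139871

H = 2.1399 bits/symbol


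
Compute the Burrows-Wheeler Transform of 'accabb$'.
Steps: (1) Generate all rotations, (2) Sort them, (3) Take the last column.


Rotations (sorted):
  0: $accabb -> last char: b
  1: abb$acc -> last char: c
  2: accabb$ -> last char: $
  3: b$accab -> last char: b
  4: bb$acca -> last char: a
  5: cabb$ac -> last char: c
  6: ccabb$a -> last char: a


BWT = bc$baca


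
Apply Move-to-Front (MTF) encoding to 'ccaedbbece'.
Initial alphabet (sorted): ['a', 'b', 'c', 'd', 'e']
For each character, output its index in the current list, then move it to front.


MTF encoding:
'c': index 2 in ['a', 'b', 'c', 'd', 'e'] -> ['c', 'a', 'b', 'd', 'e']
'c': index 0 in ['c', 'a', 'b', 'd', 'e'] -> ['c', 'a', 'b', 'd', 'e']
'a': index 1 in ['c', 'a', 'b', 'd', 'e'] -> ['a', 'c', 'b', 'd', 'e']
'e': index 4 in ['a', 'c', 'b', 'd', 'e'] -> ['e', 'a', 'c', 'b', 'd']
'd': index 4 in ['e', 'a', 'c', 'b', 'd'] -> ['d', 'e', 'a', 'c', 'b']
'b': index 4 in ['d', 'e', 'a', 'c', 'b'] -> ['b', 'd', 'e', 'a', 'c']
'b': index 0 in ['b', 'd', 'e', 'a', 'c'] -> ['b', 'd', 'e', 'a', 'c']
'e': index 2 in ['b', 'd', 'e', 'a', 'c'] -> ['e', 'b', 'd', 'a', 'c']
'c': index 4 in ['e', 'b', 'd', 'a', 'c'] -> ['c', 'e', 'b', 'd', 'a']
'e': index 1 in ['c', 'e', 'b', 'd', 'a'] -> ['e', 'c', 'b', 'd', 'a']


Output: [2, 0, 1, 4, 4, 4, 0, 2, 4, 1]


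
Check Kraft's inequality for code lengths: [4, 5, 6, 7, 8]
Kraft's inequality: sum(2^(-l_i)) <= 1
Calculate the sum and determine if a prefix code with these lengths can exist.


Sum = 2^(-4) + 2^(-5) + 2^(-6) + 2^(-7) + 2^(-8)
    = 0.0625 + 0.03125 + 0.015625 + 0.0078125 + 0.00390625
    = 31/256 = 0.12109375
Since 0.12109375 <= 1, Kraft's inequality IS satisfied.
A prefix code with these lengths CAN exist.

Kraft sum = 0.12109375. Satisfied.


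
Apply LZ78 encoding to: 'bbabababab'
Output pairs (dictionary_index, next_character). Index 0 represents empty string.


LZ78 encoding steps:
Dictionary: {0: ''}
Step 1: w='' (idx 0), next='b' -> output (0, 'b'), add 'b' as idx 1
Step 2: w='b' (idx 1), next='a' -> output (1, 'a'), add 'ba' as idx 2
Step 3: w='ba' (idx 2), next='b' -> output (2, 'b'), add 'bab' as idx 3
Step 4: w='' (idx 0), next='a' -> output (0, 'a'), add 'a' as idx 4
Step 5: w='bab' (idx 3), end of input -> output (3, '')


Encoded: [(0, 'b'), (1, 'a'), (2, 'b'), (0, 'a'), (3, '')]


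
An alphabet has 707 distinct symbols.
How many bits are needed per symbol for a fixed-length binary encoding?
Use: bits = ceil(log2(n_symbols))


log2(707) = 9.4656
Bracket: 2^9 = 512 < 707 <= 2^10 = 1024
So ceil(log2(707)) = 10

bits = ceil(log2(707)) = ceil(9.4656) = 10 bits


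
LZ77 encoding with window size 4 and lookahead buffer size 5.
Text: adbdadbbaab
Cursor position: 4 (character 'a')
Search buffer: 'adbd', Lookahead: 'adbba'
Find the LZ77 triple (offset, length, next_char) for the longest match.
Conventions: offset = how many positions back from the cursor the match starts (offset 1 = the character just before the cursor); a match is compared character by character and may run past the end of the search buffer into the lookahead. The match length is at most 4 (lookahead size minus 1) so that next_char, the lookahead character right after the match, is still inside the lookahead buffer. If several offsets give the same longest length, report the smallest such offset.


Try each offset into the search buffer:
  offset=1 (pos 3, char 'd'): match length 0
  offset=2 (pos 2, char 'b'): match length 0
  offset=3 (pos 1, char 'd'): match length 0
  offset=4 (pos 0, char 'a'): match length 3
Longest match has length 3 at offset 4.
next_char = character at position 4 + 3 = 7 -> 'b'

Best match: offset=4, length=3 (matching 'adb' starting at position 0)
LZ77 triple: (4, 3, 'b')


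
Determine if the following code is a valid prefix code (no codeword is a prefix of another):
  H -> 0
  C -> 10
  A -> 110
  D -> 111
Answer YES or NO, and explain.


Checking each pair (does one codeword prefix another?):
  H='0' vs C='10': no prefix
  H='0' vs A='110': no prefix
  H='0' vs D='111': no prefix
  C='10' vs H='0': no prefix
  C='10' vs A='110': no prefix
  C='10' vs D='111': no prefix
  A='110' vs H='0': no prefix
  A='110' vs C='10': no prefix
  A='110' vs D='111': no prefix
  D='111' vs H='0': no prefix
  D='111' vs C='10': no prefix
  D='111' vs A='110': no prefix
No violation found over all pairs.

YES -- this is a valid prefix code. No codeword is a prefix of any other codeword.


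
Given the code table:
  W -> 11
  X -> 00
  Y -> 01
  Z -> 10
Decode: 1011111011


Decoding:
10 -> Z
11 -> W
11 -> W
10 -> Z
11 -> W


Result: ZWWZW


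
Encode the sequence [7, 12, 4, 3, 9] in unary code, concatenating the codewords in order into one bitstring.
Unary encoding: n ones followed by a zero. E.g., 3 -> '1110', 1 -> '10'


Encode each number as n ones followed by a terminating 0:
  7 -> 11111110 (8 bits)
  12 -> 1111111111110 (13 bits)
  4 -> 11110 (5 bits)
  3 -> 1110 (4 bits)
  9 -> 1111111110 (10 bits)
Total length = 8 + 13 + 5 + 4 + 10 = 40 bits.

Unary([7, 12, 4, 3, 9]) = 1111111011111111111101111011101111111110 (40 bits)


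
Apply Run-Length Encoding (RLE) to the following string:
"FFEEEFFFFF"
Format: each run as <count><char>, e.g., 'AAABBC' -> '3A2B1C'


Scanning runs left to right:
  i=0: run of 'F' x 2 -> '2F'
  i=2: run of 'E' x 3 -> '3E'
  i=5: run of 'F' x 5 -> '5F'

RLE = 2F3E5F


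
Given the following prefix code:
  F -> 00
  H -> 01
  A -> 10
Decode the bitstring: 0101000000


Decoding step by step:
Bits 01 -> H
Bits 01 -> H
Bits 00 -> F
Bits 00 -> F
Bits 00 -> F


Decoded message: HHFFF


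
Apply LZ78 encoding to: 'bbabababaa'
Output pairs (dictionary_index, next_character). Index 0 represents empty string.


LZ78 encoding steps:
Dictionary: {0: ''}
Step 1: w='' (idx 0), next='b' -> output (0, 'b'), add 'b' as idx 1
Step 2: w='b' (idx 1), next='a' -> output (1, 'a'), add 'ba' as idx 2
Step 3: w='ba' (idx 2), next='b' -> output (2, 'b'), add 'bab' as idx 3
Step 4: w='' (idx 0), next='a' -> output (0, 'a'), add 'a' as idx 4
Step 5: w='ba' (idx 2), next='a' -> output (2, 'a'), add 'baa' as idx 5


Encoded: [(0, 'b'), (1, 'a'), (2, 'b'), (0, 'a'), (2, 'a')]


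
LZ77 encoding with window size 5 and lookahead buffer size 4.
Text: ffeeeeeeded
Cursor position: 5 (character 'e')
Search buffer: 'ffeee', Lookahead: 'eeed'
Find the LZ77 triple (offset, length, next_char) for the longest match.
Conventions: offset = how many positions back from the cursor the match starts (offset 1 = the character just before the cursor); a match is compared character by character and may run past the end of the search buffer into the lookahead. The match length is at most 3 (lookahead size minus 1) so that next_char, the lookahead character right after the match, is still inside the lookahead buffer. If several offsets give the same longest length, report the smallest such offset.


Try each offset into the search buffer:
  offset=1 (pos 4, char 'e'): match length 3
  offset=2 (pos 3, char 'e'): match length 3
  offset=3 (pos 2, char 'e'): match length 3
  offset=4 (pos 1, char 'f'): match length 0
  offset=5 (pos 0, char 'f'): match length 0
Longest match has length 3, found at offsets 1, 2, 3; take the smallest, offset 1.
next_char = character at position 5 + 3 = 8 -> 'd'

Best match: offset=1, length=3 (matching 'eee' starting at position 4)
LZ77 triple: (1, 3, 'd')


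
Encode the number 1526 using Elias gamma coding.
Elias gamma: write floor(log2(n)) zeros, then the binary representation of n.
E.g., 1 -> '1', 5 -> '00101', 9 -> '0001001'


num_bits = floor(log2(1526)) + 1 = 11
leading_zeros = num_bits - 1 = 10
binary(1526) = 10111110110

Elias gamma(1526) = '0000000000' + '10111110110' = 000000000010111110110 (21 bits)


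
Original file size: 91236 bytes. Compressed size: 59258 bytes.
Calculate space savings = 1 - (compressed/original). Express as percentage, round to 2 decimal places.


ratio = compressed/original = 59258/91236 = 0.649502
savings = 1 - ratio = 1 - 0.649502 = 0.350498
as a percentage: 0.350498 * 100 = 35.05%

Space savings = 1 - 59258/91236 = 35.05%


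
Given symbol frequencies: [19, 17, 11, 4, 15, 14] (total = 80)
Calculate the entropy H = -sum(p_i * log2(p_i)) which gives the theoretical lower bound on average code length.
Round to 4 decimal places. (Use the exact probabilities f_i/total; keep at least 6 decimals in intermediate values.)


Per-symbol terms -p_i * log2(p_i) with p_i = f_i/80:
  p = 19/80 = 0.237500: log2(p) = -2.074001, -p*log2(p) = 0.492575
  p = 17/80 = 0.212500: log2(p) = -2.234465, -p*log2(p) = 0.474824
  p = 11/80 = 0.137500: log2(p) = -2.862496, -p*log2(p) = 0.393593
  p = 4/80 = 0.050000: log2(p) = -4.321928, -p*log2(p) = 0.216096
  p = 15/80 = 0.187500: log2(p) = -2.415037, -p*log2(p) = 0.452820
  p = 14/80 = 0.175000: log2(p) = -2.514573, -p*log2(p) = 0.440050
H = 0.492575 + 0.474824 + 0.393593 + 0.216096 + 0.452820 + 0.440050 = 2.469958

H = 2.47 bits/symbol


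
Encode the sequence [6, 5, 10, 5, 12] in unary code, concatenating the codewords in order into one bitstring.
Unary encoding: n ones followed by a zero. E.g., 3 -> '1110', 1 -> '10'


Encode each number as n ones followed by a terminating 0:
  6 -> 1111110 (7 bits)
  5 -> 111110 (6 bits)
  10 -> 11111111110 (11 bits)
  5 -> 111110 (6 bits)
  12 -> 1111111111110 (13 bits)
Total length = 7 + 6 + 11 + 6 + 13 = 43 bits.

Unary([6, 5, 10, 5, 12]) = 1111110111110111111111101111101111111111110 (43 bits)


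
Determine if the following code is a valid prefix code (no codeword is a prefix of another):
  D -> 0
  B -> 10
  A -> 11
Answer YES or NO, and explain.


Checking each pair (does one codeword prefix another?):
  D='0' vs B='10': no prefix
  D='0' vs A='11': no prefix
  B='10' vs D='0': no prefix
  B='10' vs A='11': no prefix
  A='11' vs D='0': no prefix
  A='11' vs B='10': no prefix
No violation found over all pairs.

YES -- this is a valid prefix code. No codeword is a prefix of any other codeword.


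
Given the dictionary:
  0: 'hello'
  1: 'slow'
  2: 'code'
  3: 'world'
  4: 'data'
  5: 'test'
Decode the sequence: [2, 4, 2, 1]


Look up each index in the dictionary:
  2 -> 'code'
  4 -> 'data'
  2 -> 'code'
  1 -> 'slow'

Decoded: "code data code slow"


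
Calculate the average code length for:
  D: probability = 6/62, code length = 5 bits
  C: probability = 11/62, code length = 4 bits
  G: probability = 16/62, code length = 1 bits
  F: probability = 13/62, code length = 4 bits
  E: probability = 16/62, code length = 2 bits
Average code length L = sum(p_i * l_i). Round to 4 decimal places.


Weighted contributions p_i * l_i:
  D: (6/62) * 5 = 30/62
  C: (11/62) * 4 = 44/62
  G: (16/62) * 1 = 16/62
  F: (13/62) * 4 = 52/62
  E: (16/62) * 2 = 32/62
Sum = (30 + 44 + 16 + 52 + 32)/62 = 174/62

L = 174/62 = 2.8065 bits/symbol


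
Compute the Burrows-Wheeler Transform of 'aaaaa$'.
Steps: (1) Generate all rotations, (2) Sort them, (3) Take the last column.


Rotations (sorted):
  0: $aaaaa -> last char: a
  1: a$aaaa -> last char: a
  2: aa$aaa -> last char: a
  3: aaa$aa -> last char: a
  4: aaaa$a -> last char: a
  5: aaaaa$ -> last char: $


BWT = aaaaa$


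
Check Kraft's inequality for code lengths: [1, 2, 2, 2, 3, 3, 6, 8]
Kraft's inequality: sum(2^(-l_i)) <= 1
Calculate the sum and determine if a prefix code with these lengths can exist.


Sum = 2^(-1) + 2^(-2) + 2^(-2) + 2^(-2) + 2^(-3) + 2^(-3) + 2^(-6) + 2^(-8)
    = 0.5 + 0.25 + 0.25 + 0.25 + 0.125 + 0.125 + 0.015625 + 0.00390625
    = 389/256 = 1.51953125
Since 1.51953125 > 1, Kraft's inequality is NOT satisfied.
A prefix code with these lengths CANNOT exist.

Kraft sum = 1.51953125. Not satisfied.


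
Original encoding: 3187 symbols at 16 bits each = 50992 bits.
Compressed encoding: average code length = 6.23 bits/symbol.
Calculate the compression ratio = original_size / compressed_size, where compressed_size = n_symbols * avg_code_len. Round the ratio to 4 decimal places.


original_size = n_symbols * orig_bits = 3187 * 16 = 50992 bits
compressed_size = n_symbols * avg_code_len = 3187 * 6.23 = 19855.01 bits
ratio = original_size / compressed_size = 50992 / 19855.01 = 2.5682

Compression ratio = 2.5682


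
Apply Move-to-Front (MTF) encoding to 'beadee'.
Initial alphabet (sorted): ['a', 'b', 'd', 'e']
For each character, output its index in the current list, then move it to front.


MTF encoding:
'b': index 1 in ['a', 'b', 'd', 'e'] -> ['b', 'a', 'd', 'e']
'e': index 3 in ['b', 'a', 'd', 'e'] -> ['e', 'b', 'a', 'd']
'a': index 2 in ['e', 'b', 'a', 'd'] -> ['a', 'e', 'b', 'd']
'd': index 3 in ['a', 'e', 'b', 'd'] -> ['d', 'a', 'e', 'b']
'e': index 2 in ['d', 'a', 'e', 'b'] -> ['e', 'd', 'a', 'b']
'e': index 0 in ['e', 'd', 'a', 'b'] -> ['e', 'd', 'a', 'b']


Output: [1, 3, 2, 3, 2, 0]


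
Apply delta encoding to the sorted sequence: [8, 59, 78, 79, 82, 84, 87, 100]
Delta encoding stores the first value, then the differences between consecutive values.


First value: 8
Deltas:
  59 - 8 = 51
  78 - 59 = 19
  79 - 78 = 1
  82 - 79 = 3
  84 - 82 = 2
  87 - 84 = 3
  100 - 87 = 13


Delta encoded: [8, 51, 19, 1, 3, 2, 3, 13]


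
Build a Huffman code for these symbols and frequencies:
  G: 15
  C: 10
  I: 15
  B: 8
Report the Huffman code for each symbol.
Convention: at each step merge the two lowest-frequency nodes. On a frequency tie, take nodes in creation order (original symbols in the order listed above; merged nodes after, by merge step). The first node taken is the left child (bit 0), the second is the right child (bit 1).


Huffman tree construction:
Step 1: Merge B(8) + C(10) = 18
Step 2: Merge G(15) + I(15) = 30
Step 3: Merge (B+C)(18) + (G+I)(30) = 48
Read each symbol's code off the tree from the root (left child = 0, right child = 1).

Codes:
  G: 10 (length 2)
  C: 01 (length 2)
  I: 11 (length 2)
  B: 00 (length 2)
Average code length: 96/48 = 2.0000 bits/symbol


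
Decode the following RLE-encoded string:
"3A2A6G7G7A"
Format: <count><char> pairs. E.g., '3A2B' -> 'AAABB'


Expanding each <count><char> pair:
  3A -> 'AAA'
  2A -> 'AA'
  6G -> 'GGGGGG'
  7G -> 'GGGGGGG'
  7A -> 'AAAAAAA'

Decoded = AAAAAGGGGGGGGGGGGGAAAAAAA


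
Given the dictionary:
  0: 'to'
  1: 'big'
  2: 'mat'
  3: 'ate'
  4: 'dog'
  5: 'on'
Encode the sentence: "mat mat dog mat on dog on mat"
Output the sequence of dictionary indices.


Look up each word in the dictionary:
  'mat' -> 2
  'mat' -> 2
  'dog' -> 4
  'mat' -> 2
  'on' -> 5
  'dog' -> 4
  'on' -> 5
  'mat' -> 2

Encoded: [2, 2, 4, 2, 5, 4, 5, 2]


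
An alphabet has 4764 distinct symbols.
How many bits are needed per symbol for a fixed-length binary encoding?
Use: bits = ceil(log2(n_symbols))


log2(4764) = 12.218
Bracket: 2^12 = 4096 < 4764 <= 2^13 = 8192
So ceil(log2(4764)) = 13

bits = ceil(log2(4764)) = ceil(12.218) = 13 bits


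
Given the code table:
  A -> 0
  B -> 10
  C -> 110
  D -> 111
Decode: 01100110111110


Decoding:
0 -> A
110 -> C
0 -> A
110 -> C
111 -> D
110 -> C


Result: ACACDC


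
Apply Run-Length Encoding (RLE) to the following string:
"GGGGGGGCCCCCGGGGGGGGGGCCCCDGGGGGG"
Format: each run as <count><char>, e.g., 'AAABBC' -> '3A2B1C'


Scanning runs left to right:
  i=0: run of 'G' x 7 -> '7G'
  i=7: run of 'C' x 5 -> '5C'
  i=12: run of 'G' x 10 -> '10G'
  i=22: run of 'C' x 4 -> '4C'
  i=26: run of 'D' x 1 -> '1D'
  i=27: run of 'G' x 6 -> '6G'

RLE = 7G5C10G4C1D6G


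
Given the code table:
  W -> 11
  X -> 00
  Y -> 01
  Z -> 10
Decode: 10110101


Decoding:
10 -> Z
11 -> W
01 -> Y
01 -> Y


Result: ZWYY


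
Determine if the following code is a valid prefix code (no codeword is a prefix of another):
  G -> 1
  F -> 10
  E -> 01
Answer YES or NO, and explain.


Checking each pair (does one codeword prefix another?):
  G='1' vs F='10': prefix -- VIOLATION

NO -- this is NOT a valid prefix code. G (1) is a prefix of F (10).


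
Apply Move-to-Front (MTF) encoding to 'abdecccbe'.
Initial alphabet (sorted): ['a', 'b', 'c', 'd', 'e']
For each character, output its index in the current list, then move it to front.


MTF encoding:
'a': index 0 in ['a', 'b', 'c', 'd', 'e'] -> ['a', 'b', 'c', 'd', 'e']
'b': index 1 in ['a', 'b', 'c', 'd', 'e'] -> ['b', 'a', 'c', 'd', 'e']
'd': index 3 in ['b', 'a', 'c', 'd', 'e'] -> ['d', 'b', 'a', 'c', 'e']
'e': index 4 in ['d', 'b', 'a', 'c', 'e'] -> ['e', 'd', 'b', 'a', 'c']
'c': index 4 in ['e', 'd', 'b', 'a', 'c'] -> ['c', 'e', 'd', 'b', 'a']
'c': index 0 in ['c', 'e', 'd', 'b', 'a'] -> ['c', 'e', 'd', 'b', 'a']
'c': index 0 in ['c', 'e', 'd', 'b', 'a'] -> ['c', 'e', 'd', 'b', 'a']
'b': index 3 in ['c', 'e', 'd', 'b', 'a'] -> ['b', 'c', 'e', 'd', 'a']
'e': index 2 in ['b', 'c', 'e', 'd', 'a'] -> ['e', 'b', 'c', 'd', 'a']


Output: [0, 1, 3, 4, 4, 0, 0, 3, 2]


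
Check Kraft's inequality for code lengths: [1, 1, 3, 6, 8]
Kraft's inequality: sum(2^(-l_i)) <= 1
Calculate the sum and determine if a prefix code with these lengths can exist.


Sum = 2^(-1) + 2^(-1) + 2^(-3) + 2^(-6) + 2^(-8)
    = 0.5 + 0.5 + 0.125 + 0.015625 + 0.00390625
    = 293/256 = 1.14453125
Since 1.14453125 > 1, Kraft's inequality is NOT satisfied.
A prefix code with these lengths CANNOT exist.

Kraft sum = 1.14453125. Not satisfied.


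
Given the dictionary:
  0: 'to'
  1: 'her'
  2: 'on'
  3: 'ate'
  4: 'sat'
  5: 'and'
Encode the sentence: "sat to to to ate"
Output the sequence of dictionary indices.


Look up each word in the dictionary:
  'sat' -> 4
  'to' -> 0
  'to' -> 0
  'to' -> 0
  'ate' -> 3

Encoded: [4, 0, 0, 0, 3]


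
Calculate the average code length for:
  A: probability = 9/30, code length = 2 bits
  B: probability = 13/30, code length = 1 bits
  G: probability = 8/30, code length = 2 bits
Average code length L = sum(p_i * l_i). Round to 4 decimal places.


Weighted contributions p_i * l_i:
  A: (9/30) * 2 = 18/30
  B: (13/30) * 1 = 13/30
  G: (8/30) * 2 = 16/30
Sum = (18 + 13 + 16)/30 = 47/30

L = 47/30 = 1.5667 bits/symbol


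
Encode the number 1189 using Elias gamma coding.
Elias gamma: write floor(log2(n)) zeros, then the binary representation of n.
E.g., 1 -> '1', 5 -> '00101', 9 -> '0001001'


num_bits = floor(log2(1189)) + 1 = 11
leading_zeros = num_bits - 1 = 10
binary(1189) = 10010100101

Elias gamma(1189) = '0000000000' + '10010100101' = 000000000010010100101 (21 bits)


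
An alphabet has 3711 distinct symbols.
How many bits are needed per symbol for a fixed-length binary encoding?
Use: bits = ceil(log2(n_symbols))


log2(3711) = 11.8576
Bracket: 2^11 = 2048 < 3711 <= 2^12 = 4096
So ceil(log2(3711)) = 12

bits = ceil(log2(3711)) = ceil(11.8576) = 12 bits


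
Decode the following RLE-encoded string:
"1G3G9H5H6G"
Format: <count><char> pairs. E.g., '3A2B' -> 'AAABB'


Expanding each <count><char> pair:
  1G -> 'G'
  3G -> 'GGG'
  9H -> 'HHHHHHHHH'
  5H -> 'HHHHH'
  6G -> 'GGGGGG'

Decoded = GGGGHHHHHHHHHHHHHHGGGGGG


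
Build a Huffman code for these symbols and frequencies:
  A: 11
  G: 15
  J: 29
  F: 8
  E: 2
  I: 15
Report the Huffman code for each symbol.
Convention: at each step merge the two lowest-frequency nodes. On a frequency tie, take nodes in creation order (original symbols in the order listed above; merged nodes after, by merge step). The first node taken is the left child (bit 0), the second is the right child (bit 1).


Huffman tree construction:
Step 1: Merge E(2) + F(8) = 10
Step 2: Merge (E+F)(10) + A(11) = 21
Step 3: Merge G(15) + I(15) = 30
Step 4: Merge ((E+F)+A)(21) + J(29) = 50
Step 5: Merge (G+I)(30) + (((E+F)+A)+J)(50) = 80
Read each symbol's code off the tree from the root (left child = 0, right child = 1).

Codes:
  A: 101 (length 3)
  G: 00 (length 2)
  J: 11 (length 2)
  F: 1001 (length 4)
  E: 1000 (length 4)
  I: 01 (length 2)
Average code length: 191/80 = 2.3875 bits/symbol
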